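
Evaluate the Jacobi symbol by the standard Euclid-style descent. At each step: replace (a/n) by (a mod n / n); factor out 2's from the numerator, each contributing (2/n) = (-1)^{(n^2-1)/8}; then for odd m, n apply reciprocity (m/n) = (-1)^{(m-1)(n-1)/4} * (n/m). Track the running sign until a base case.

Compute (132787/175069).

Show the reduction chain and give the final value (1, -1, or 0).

reciprocity: (132787/175069) = +1·(175069/132787) since 132787 mod 4 = 3, 175069 mod 4 = 1; sign now +1
(175069/132787) = (42282/132787)   [reduce mod 132787]
42282 = 2^1·21141; (2/132787) = -1 since 132787 mod 8 = 3, so (42282/132787) = (-1)^1·(21141/132787); sign now -1
reciprocity: (21141/132787) = +1·(132787/21141) since 21141 mod 4 = 1, 132787 mod 4 = 3; sign now -1
(132787/21141) = (5941/21141)   [reduce mod 21141]
reciprocity: (5941/21141) = +1·(21141/5941) since 5941 mod 4 = 1, 21141 mod 4 = 1; sign now -1
(21141/5941) = (3318/5941)   [reduce mod 5941]
3318 = 2^1·1659; (2/5941) = -1 since 5941 mod 8 = 5, so (3318/5941) = (-1)^1·(1659/5941); sign now +1
reciprocity: (1659/5941) = +1·(5941/1659) since 1659 mod 4 = 3, 5941 mod 4 = 1; sign now +1
(5941/1659) = (964/1659)   [reduce mod 1659]
964 = 2^2·241; (2/1659) = -1 since 1659 mod 8 = 3, so (964/1659) = (-1)^2·(241/1659); sign now +1
reciprocity: (241/1659) = +1·(1659/241) since 241 mod 4 = 1, 1659 mod 4 = 3; sign now +1
(1659/241) = (213/241)   [reduce mod 241]
reciprocity: (213/241) = +1·(241/213) since 213 mod 4 = 1, 241 mod 4 = 1; sign now +1
(241/213) = (28/213)   [reduce mod 213]
28 = 2^2·7; (2/213) = -1 since 213 mod 8 = 5, so (28/213) = (-1)^2·(7/213); sign now +1
reciprocity: (7/213) = +1·(213/7) since 7 mod 4 = 3, 213 mod 4 = 1; sign now +1
(213/7) = (3/7)   [reduce mod 7]
reciprocity: (3/7) = -1·(7/3) since 3 mod 4 = 3, 7 mod 4 = 3; sign now -1
(7/3) = (1/3)   [reduce mod 3]
(1/3) = 1; final value = sign = -1

-1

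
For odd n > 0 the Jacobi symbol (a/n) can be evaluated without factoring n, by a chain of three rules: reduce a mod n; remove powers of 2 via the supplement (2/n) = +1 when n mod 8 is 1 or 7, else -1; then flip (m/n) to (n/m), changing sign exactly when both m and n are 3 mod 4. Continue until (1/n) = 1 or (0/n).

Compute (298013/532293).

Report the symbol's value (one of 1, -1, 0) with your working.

reciprocity: (298013/532293) = +1·(532293/298013) since 298013 mod 4 = 1, 532293 mod 4 = 1; sign now +1
(532293/298013) = (234280/298013)   [reduce mod 298013]
234280 = 2^3·29285; (2/298013) = -1 since 298013 mod 8 = 5, so (234280/298013) = (-1)^3·(29285/298013); sign now -1
reciprocity: (29285/298013) = +1·(298013/29285) since 29285 mod 4 = 1, 298013 mod 4 = 1; sign now -1
(298013/29285) = (5163/29285)   [reduce mod 29285]
reciprocity: (5163/29285) = +1·(29285/5163) since 5163 mod 4 = 3, 29285 mod 4 = 1; sign now -1
(29285/5163) = (3470/5163)   [reduce mod 5163]
3470 = 2^1·1735; (2/5163) = -1 since 5163 mod 8 = 3, so (3470/5163) = (-1)^1·(1735/5163); sign now +1
reciprocity: (1735/5163) = -1·(5163/1735) since 1735 mod 4 = 3, 5163 mod 4 = 3; sign now -1
(5163/1735) = (1693/1735)   [reduce mod 1735]
reciprocity: (1693/1735) = +1·(1735/1693) since 1693 mod 4 = 1, 1735 mod 4 = 3; sign now -1
(1735/1693) = (42/1693)   [reduce mod 1693]
42 = 2^1·21; (2/1693) = -1 since 1693 mod 8 = 5, so (42/1693) = (-1)^1·(21/1693); sign now +1
reciprocity: (21/1693) = +1·(1693/21) since 21 mod 4 = 1, 1693 mod 4 = 1; sign now +1
(1693/21) = (13/21)   [reduce mod 21]
reciprocity: (13/21) = +1·(21/13) since 13 mod 4 = 1, 21 mod 4 = 1; sign now +1
(21/13) = (8/13)   [reduce mod 13]
8 = 2^3·1; (2/13) = -1 since 13 mod 8 = 5, so (8/13) = (-1)^3·(1/13); sign now -1
(1/13) = 1; final value = sign = -1

-1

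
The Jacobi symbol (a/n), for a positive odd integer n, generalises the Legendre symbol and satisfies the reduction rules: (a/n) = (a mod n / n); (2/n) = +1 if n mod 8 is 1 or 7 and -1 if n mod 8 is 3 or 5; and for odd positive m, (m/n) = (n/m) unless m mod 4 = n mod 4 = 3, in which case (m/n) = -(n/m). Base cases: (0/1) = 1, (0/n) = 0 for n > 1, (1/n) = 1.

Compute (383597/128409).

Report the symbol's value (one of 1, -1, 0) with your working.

-1

(383597/128409): 383597 mod 128409 = 126779, so (383597/128409) = (126779/128409)
flip (126779/128409) -> (128409/126779): both odd, 126779 mod 4 = 3, 128409 mod 4 = 1, so the flip contributes +1; sign now +1
(128409/126779): 128409 mod 126779 = 1630, so (128409/126779) = (1630/126779)
factor out 2^1: 1630 = 2^1·815; with 126779 mod 8 = 3, (2/126779) = -1; sign now -1; continue with (815/126779)
flip (815/126779) -> (126779/815): both odd, 815 mod 4 = 3, 126779 mod 4 = 3, so the flip contributes -1; sign now +1
(126779/815): 126779 mod 815 = 454, so (126779/815) = (454/815)
factor out 2^1: 454 = 2^1·227; with 815 mod 8 = 7, (2/815) = +1; sign now +1; continue with (227/815)
flip (227/815) -> (815/227): both odd, 227 mod 4 = 3, 815 mod 4 = 3, so the flip contributes -1; sign now -1
(815/227): 815 mod 227 = 134, so (815/227) = (134/227)
factor out 2^1: 134 = 2^1·67; with 227 mod 8 = 3, (2/227) = -1; sign now +1; continue with (67/227)
flip (67/227) -> (227/67): both odd, 67 mod 4 = 3, 227 mod 4 = 3, so the flip contributes -1; sign now -1
(227/67): 227 mod 67 = 26, so (227/67) = (26/67)
factor out 2^1: 26 = 2^1·13; with 67 mod 8 = 3, (2/67) = -1; sign now +1; continue with (13/67)
flip (13/67) -> (67/13): both odd, 13 mod 4 = 1, 67 mod 4 = 3, so the flip contributes +1; sign now +1
(67/13): 67 mod 13 = 2, so (67/13) = (2/13)
factor out 2^1: 2 = 2^1·1; with 13 mod 8 = 5, (2/13) = -1; sign now -1; continue with (1/13)
reached (1/13) = 1, so the symbol is -1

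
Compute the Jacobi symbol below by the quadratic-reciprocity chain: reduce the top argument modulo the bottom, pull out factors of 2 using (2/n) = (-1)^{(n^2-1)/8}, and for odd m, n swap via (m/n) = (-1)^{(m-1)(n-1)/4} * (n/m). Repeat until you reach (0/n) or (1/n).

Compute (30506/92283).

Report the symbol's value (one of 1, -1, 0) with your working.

1

30506 = 2^1·15253; (2/92283) = -1 since 92283 mod 8 = 3, so (30506/92283) = (-1)^1·(15253/92283); sign now -1
reciprocity: (15253/92283) = +1·(92283/15253) since 15253 mod 4 = 1, 92283 mod 4 = 3; sign now -1
(92283/15253) = (765/15253)   [reduce mod 15253]
reciprocity: (765/15253) = +1·(15253/765) since 765 mod 4 = 1, 15253 mod 4 = 1; sign now -1
(15253/765) = (718/765)   [reduce mod 765]
718 = 2^1·359; (2/765) = -1 since 765 mod 8 = 5, so (718/765) = (-1)^1·(359/765); sign now +1
reciprocity: (359/765) = +1·(765/359) since 359 mod 4 = 3, 765 mod 4 = 1; sign now +1
(765/359) = (47/359)   [reduce mod 359]
reciprocity: (47/359) = -1·(359/47) since 47 mod 4 = 3, 359 mod 4 = 3; sign now -1
(359/47) = (30/47)   [reduce mod 47]
30 = 2^1·15; (2/47) = +1 since 47 mod 8 = 7, so (30/47) = (+1)^1·(15/47); sign now -1
reciprocity: (15/47) = -1·(47/15) since 15 mod 4 = 3, 47 mod 4 = 3; sign now +1
(47/15) = (2/15)   [reduce mod 15]
2 = 2^1·1; (2/15) = +1 since 15 mod 8 = 7, so (2/15) = (+1)^1·(1/15); sign now +1
(1/15) = 1; final value = sign = +1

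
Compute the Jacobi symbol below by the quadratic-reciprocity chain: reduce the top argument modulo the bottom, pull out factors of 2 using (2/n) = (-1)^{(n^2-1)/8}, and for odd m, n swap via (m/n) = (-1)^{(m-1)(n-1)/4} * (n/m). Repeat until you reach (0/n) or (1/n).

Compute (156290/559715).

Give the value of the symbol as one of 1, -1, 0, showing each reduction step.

0

factor out 2^1: 156290 = 2^1·78145; with 559715 mod 8 = 3, (2/559715) = -1; sign now -1; continue with (78145/559715)
flip (78145/559715) -> (559715/78145): both odd, 78145 mod 4 = 1, 559715 mod 4 = 3, so the flip contributes +1; sign now -1
(559715/78145): 559715 mod 78145 = 12700, so (559715/78145) = (12700/78145)
factor out 2^2: 12700 = 2^2·3175; with 78145 mod 8 = 1, (2/78145) = +1; sign now -1; continue with (3175/78145)
flip (3175/78145) -> (78145/3175): both odd, 3175 mod 4 = 3, 78145 mod 4 = 1, so the flip contributes +1; sign now -1
(78145/3175): 78145 mod 3175 = 1945, so (78145/3175) = (1945/3175)
flip (1945/3175) -> (3175/1945): both odd, 1945 mod 4 = 1, 3175 mod 4 = 3, so the flip contributes +1; sign now -1
(3175/1945): 3175 mod 1945 = 1230, so (3175/1945) = (1230/1945)
factor out 2^1: 1230 = 2^1·615; with 1945 mod 8 = 1, (2/1945) = +1; sign now -1; continue with (615/1945)
flip (615/1945) -> (1945/615): both odd, 615 mod 4 = 3, 1945 mod 4 = 1, so the flip contributes +1; sign now -1
(1945/615): 1945 mod 615 = 100, so (1945/615) = (100/615)
factor out 2^2: 100 = 2^2·25; with 615 mod 8 = 7, (2/615) = +1; sign now -1; continue with (25/615)
flip (25/615) -> (615/25): both odd, 25 mod 4 = 1, 615 mod 4 = 3, so the flip contributes +1; sign now -1
(615/25): 615 mod 25 = 15, so (615/25) = (15/25)
flip (15/25) -> (25/15): both odd, 15 mod 4 = 3, 25 mod 4 = 1, so the flip contributes +1; sign now -1
(25/15): 25 mod 15 = 10, so (25/15) = (10/15)
factor out 2^1: 10 = 2^1·5; with 15 mod 8 = 7, (2/15) = +1; sign now -1; continue with (5/15)
flip (5/15) -> (15/5): both odd, 5 mod 4 = 1, 15 mod 4 = 3, so the flip contributes +1; sign now -1
(15/5): 15 mod 5 = 0, so (15/5) = (0/5)
reached (0/5); gcd(a, n) > 1, so (0/5) = 0 and the symbol is 0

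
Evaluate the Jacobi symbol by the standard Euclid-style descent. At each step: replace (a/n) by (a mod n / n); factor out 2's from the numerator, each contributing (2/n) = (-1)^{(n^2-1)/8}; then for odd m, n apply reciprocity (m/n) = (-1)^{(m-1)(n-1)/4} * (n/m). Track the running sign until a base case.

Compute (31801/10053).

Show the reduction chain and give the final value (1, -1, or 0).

1

(31801/10053): 31801 mod 10053 = 1642, so (31801/10053) = (1642/10053)
factor out 2^1: 1642 = 2^1·821; with 10053 mod 8 = 5, (2/10053) = -1; sign now -1; continue with (821/10053)
flip (821/10053) -> (10053/821): both odd, 821 mod 4 = 1, 10053 mod 4 = 1, so the flip contributes +1; sign now -1
(10053/821): 10053 mod 821 = 201, so (10053/821) = (201/821)
flip (201/821) -> (821/201): both odd, 201 mod 4 = 1, 821 mod 4 = 1, so the flip contributes +1; sign now -1
(821/201): 821 mod 201 = 17, so (821/201) = (17/201)
flip (17/201) -> (201/17): both odd, 17 mod 4 = 1, 201 mod 4 = 1, so the flip contributes +1; sign now -1
(201/17): 201 mod 17 = 14, so (201/17) = (14/17)
factor out 2^1: 14 = 2^1·7; with 17 mod 8 = 1, (2/17) = +1; sign now -1; continue with (7/17)
flip (7/17) -> (17/7): both odd, 7 mod 4 = 3, 17 mod 4 = 1, so the flip contributes +1; sign now -1
(17/7): 17 mod 7 = 3, so (17/7) = (3/7)
flip (3/7) -> (7/3): both odd, 3 mod 4 = 3, 7 mod 4 = 3, so the flip contributes -1; sign now +1
(7/3): 7 mod 3 = 1, so (7/3) = (1/3)
reached (1/3) = 1, so the symbol is +1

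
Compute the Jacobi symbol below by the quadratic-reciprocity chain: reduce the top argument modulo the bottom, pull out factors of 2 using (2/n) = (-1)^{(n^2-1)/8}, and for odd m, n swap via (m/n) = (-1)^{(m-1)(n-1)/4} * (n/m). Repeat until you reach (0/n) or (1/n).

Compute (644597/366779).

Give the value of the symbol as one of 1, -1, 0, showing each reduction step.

(644597/366779): 644597 mod 366779 = 277818, so (644597/366779) = (277818/366779)
factor out 2^1: 277818 = 2^1·138909; with 366779 mod 8 = 3, (2/366779) = -1; sign now -1; continue with (138909/366779)
flip (138909/366779) -> (366779/138909): both odd, 138909 mod 4 = 1, 366779 mod 4 = 3, so the flip contributes +1; sign now -1
(366779/138909): 366779 mod 138909 = 88961, so (366779/138909) = (88961/138909)
flip (88961/138909) -> (138909/88961): both odd, 88961 mod 4 = 1, 138909 mod 4 = 1, so the flip contributes +1; sign now -1
(138909/88961): 138909 mod 88961 = 49948, so (138909/88961) = (49948/88961)
factor out 2^2: 49948 = 2^2·12487; with 88961 mod 8 = 1, (2/88961) = +1; sign now -1; continue with (12487/88961)
flip (12487/88961) -> (88961/12487): both odd, 12487 mod 4 = 3, 88961 mod 4 = 1, so the flip contributes +1; sign now -1
(88961/12487): 88961 mod 12487 = 1552, so (88961/12487) = (1552/12487)
factor out 2^4: 1552 = 2^4·97; with 12487 mod 8 = 7, (2/12487) = +1; sign now -1; continue with (97/12487)
flip (97/12487) -> (12487/97): both odd, 97 mod 4 = 1, 12487 mod 4 = 3, so the flip contributes +1; sign now -1
(12487/97): 12487 mod 97 = 71, so (12487/97) = (71/97)
flip (71/97) -> (97/71): both odd, 71 mod 4 = 3, 97 mod 4 = 1, so the flip contributes +1; sign now -1
(97/71): 97 mod 71 = 26, so (97/71) = (26/71)
factor out 2^1: 26 = 2^1·13; with 71 mod 8 = 7, (2/71) = +1; sign now -1; continue with (13/71)
flip (13/71) -> (71/13): both odd, 13 mod 4 = 1, 71 mod 4 = 3, so the flip contributes +1; sign now -1
(71/13): 71 mod 13 = 6, so (71/13) = (6/13)
factor out 2^1: 6 = 2^1·3; with 13 mod 8 = 5, (2/13) = -1; sign now +1; continue with (3/13)
flip (3/13) -> (13/3): both odd, 3 mod 4 = 3, 13 mod 4 = 1, so the flip contributes +1; sign now +1
(13/3): 13 mod 3 = 1, so (13/3) = (1/3)
reached (1/3) = 1, so the symbol is +1

1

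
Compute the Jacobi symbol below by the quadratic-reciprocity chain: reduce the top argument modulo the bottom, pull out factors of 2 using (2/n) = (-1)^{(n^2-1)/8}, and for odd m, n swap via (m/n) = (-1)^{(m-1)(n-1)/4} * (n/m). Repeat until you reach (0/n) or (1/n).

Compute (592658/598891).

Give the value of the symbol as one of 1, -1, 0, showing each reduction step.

592658 = 2^1·296329; (2/598891) = -1 since 598891 mod 8 = 3, so (592658/598891) = (-1)^1·(296329/598891); sign now -1
reciprocity: (296329/598891) = +1·(598891/296329) since 296329 mod 4 = 1, 598891 mod 4 = 3; sign now -1
(598891/296329) = (6233/296329)   [reduce mod 296329]
reciprocity: (6233/296329) = +1·(296329/6233) since 6233 mod 4 = 1, 296329 mod 4 = 1; sign now -1
(296329/6233) = (3378/6233)   [reduce mod 6233]
3378 = 2^1·1689; (2/6233) = +1 since 6233 mod 8 = 1, so (3378/6233) = (+1)^1·(1689/6233); sign now -1
reciprocity: (1689/6233) = +1·(6233/1689) since 1689 mod 4 = 1, 6233 mod 4 = 1; sign now -1
(6233/1689) = (1166/1689)   [reduce mod 1689]
1166 = 2^1·583; (2/1689) = +1 since 1689 mod 8 = 1, so (1166/1689) = (+1)^1·(583/1689); sign now -1
reciprocity: (583/1689) = +1·(1689/583) since 583 mod 4 = 3, 1689 mod 4 = 1; sign now -1
(1689/583) = (523/583)   [reduce mod 583]
reciprocity: (523/583) = -1·(583/523) since 523 mod 4 = 3, 583 mod 4 = 3; sign now +1
(583/523) = (60/523)   [reduce mod 523]
60 = 2^2·15; (2/523) = -1 since 523 mod 8 = 3, so (60/523) = (-1)^2·(15/523); sign now +1
reciprocity: (15/523) = -1·(523/15) since 15 mod 4 = 3, 523 mod 4 = 3; sign now -1
(523/15) = (13/15)   [reduce mod 15]
reciprocity: (13/15) = +1·(15/13) since 13 mod 4 = 1, 15 mod 4 = 3; sign now -1
(15/13) = (2/13)   [reduce mod 13]
2 = 2^1·1; (2/13) = -1 since 13 mod 8 = 5, so (2/13) = (-1)^1·(1/13); sign now +1
(1/13) = 1; final value = sign = +1

1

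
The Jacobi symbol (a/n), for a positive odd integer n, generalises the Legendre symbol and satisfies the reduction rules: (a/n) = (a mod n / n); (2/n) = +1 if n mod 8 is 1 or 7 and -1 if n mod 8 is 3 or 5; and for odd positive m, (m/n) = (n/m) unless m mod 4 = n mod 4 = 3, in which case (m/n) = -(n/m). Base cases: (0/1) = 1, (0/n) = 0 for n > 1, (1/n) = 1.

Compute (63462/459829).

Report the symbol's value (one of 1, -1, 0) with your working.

-1

factor out 2^1: 63462 = 2^1·31731; with 459829 mod 8 = 5, (2/459829) = -1; sign now -1; continue with (31731/459829)
flip (31731/459829) -> (459829/31731): both odd, 31731 mod 4 = 3, 459829 mod 4 = 1, so the flip contributes +1; sign now -1
(459829/31731): 459829 mod 31731 = 15595, so (459829/31731) = (15595/31731)
flip (15595/31731) -> (31731/15595): both odd, 15595 mod 4 = 3, 31731 mod 4 = 3, so the flip contributes -1; sign now +1
(31731/15595): 31731 mod 15595 = 541, so (31731/15595) = (541/15595)
flip (541/15595) -> (15595/541): both odd, 541 mod 4 = 1, 15595 mod 4 = 3, so the flip contributes +1; sign now +1
(15595/541): 15595 mod 541 = 447, so (15595/541) = (447/541)
flip (447/541) -> (541/447): both odd, 447 mod 4 = 3, 541 mod 4 = 1, so the flip contributes +1; sign now +1
(541/447): 541 mod 447 = 94, so (541/447) = (94/447)
factor out 2^1: 94 = 2^1·47; with 447 mod 8 = 7, (2/447) = +1; sign now +1; continue with (47/447)
flip (47/447) -> (447/47): both odd, 47 mod 4 = 3, 447 mod 4 = 3, so the flip contributes -1; sign now -1
(447/47): 447 mod 47 = 24, so (447/47) = (24/47)
factor out 2^3: 24 = 2^3·3; with 47 mod 8 = 7, (2/47) = +1; sign now -1; continue with (3/47)
flip (3/47) -> (47/3): both odd, 3 mod 4 = 3, 47 mod 4 = 3, so the flip contributes -1; sign now +1
(47/3): 47 mod 3 = 2, so (47/3) = (2/3)
factor out 2^1: 2 = 2^1·1; with 3 mod 8 = 3, (2/3) = -1; sign now -1; continue with (1/3)
reached (1/3) = 1, so the symbol is -1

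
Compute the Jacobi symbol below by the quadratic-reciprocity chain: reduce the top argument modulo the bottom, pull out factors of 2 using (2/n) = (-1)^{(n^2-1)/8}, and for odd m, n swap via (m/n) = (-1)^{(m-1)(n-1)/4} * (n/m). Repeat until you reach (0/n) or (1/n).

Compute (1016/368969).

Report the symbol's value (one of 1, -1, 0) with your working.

1016 = 2^3·127; (2/368969) = +1 since 368969 mod 8 = 1, so (1016/368969) = (+1)^3·(127/368969); sign now +1
reciprocity: (127/368969) = +1·(368969/127) since 127 mod 4 = 3, 368969 mod 4 = 1; sign now +1
(368969/127) = (34/127)   [reduce mod 127]
34 = 2^1·17; (2/127) = +1 since 127 mod 8 = 7, so (34/127) = (+1)^1·(17/127); sign now +1
reciprocity: (17/127) = +1·(127/17) since 17 mod 4 = 1, 127 mod 4 = 3; sign now +1
(127/17) = (8/17)   [reduce mod 17]
8 = 2^3·1; (2/17) = +1 since 17 mod 8 = 1, so (8/17) = (+1)^3·(1/17); sign now +1
(1/17) = 1; final value = sign = +1

1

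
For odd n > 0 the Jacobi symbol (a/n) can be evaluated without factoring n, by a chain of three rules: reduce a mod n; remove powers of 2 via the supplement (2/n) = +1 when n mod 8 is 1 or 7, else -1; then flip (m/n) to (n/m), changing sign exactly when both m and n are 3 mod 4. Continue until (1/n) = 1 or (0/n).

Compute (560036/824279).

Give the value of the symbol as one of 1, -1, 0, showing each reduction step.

factor out 2^2: 560036 = 2^2·140009; with 824279 mod 8 = 7, (2/824279) = +1; sign now +1; continue with (140009/824279)
flip (140009/824279) -> (824279/140009): both odd, 140009 mod 4 = 1, 824279 mod 4 = 3, so the flip contributes +1; sign now +1
(824279/140009): 824279 mod 140009 = 124234, so (824279/140009) = (124234/140009)
factor out 2^1: 124234 = 2^1·62117; with 140009 mod 8 = 1, (2/140009) = +1; sign now +1; continue with (62117/140009)
flip (62117/140009) -> (140009/62117): both odd, 62117 mod 4 = 1, 140009 mod 4 = 1, so the flip contributes +1; sign now +1
(140009/62117): 140009 mod 62117 = 15775, so (140009/62117) = (15775/62117)
flip (15775/62117) -> (62117/15775): both odd, 15775 mod 4 = 3, 62117 mod 4 = 1, so the flip contributes +1; sign now +1
(62117/15775): 62117 mod 15775 = 14792, so (62117/15775) = (14792/15775)
factor out 2^3: 14792 = 2^3·1849; with 15775 mod 8 = 7, (2/15775) = +1; sign now +1; continue with (1849/15775)
flip (1849/15775) -> (15775/1849): both odd, 1849 mod 4 = 1, 15775 mod 4 = 3, so the flip contributes +1; sign now +1
(15775/1849): 15775 mod 1849 = 983, so (15775/1849) = (983/1849)
flip (983/1849) -> (1849/983): both odd, 983 mod 4 = 3, 1849 mod 4 = 1, so the flip contributes +1; sign now +1
(1849/983): 1849 mod 983 = 866, so (1849/983) = (866/983)
factor out 2^1: 866 = 2^1·433; with 983 mod 8 = 7, (2/983) = +1; sign now +1; continue with (433/983)
flip (433/983) -> (983/433): both odd, 433 mod 4 = 1, 983 mod 4 = 3, so the flip contributes +1; sign now +1
(983/433): 983 mod 433 = 117, so (983/433) = (117/433)
flip (117/433) -> (433/117): both odd, 117 mod 4 = 1, 433 mod 4 = 1, so the flip contributes +1; sign now +1
(433/117): 433 mod 117 = 82, so (433/117) = (82/117)
factor out 2^1: 82 = 2^1·41; with 117 mod 8 = 5, (2/117) = -1; sign now -1; continue with (41/117)
flip (41/117) -> (117/41): both odd, 41 mod 4 = 1, 117 mod 4 = 1, so the flip contributes +1; sign now -1
(117/41): 117 mod 41 = 35, so (117/41) = (35/41)
flip (35/41) -> (41/35): both odd, 35 mod 4 = 3, 41 mod 4 = 1, so the flip contributes +1; sign now -1
(41/35): 41 mod 35 = 6, so (41/35) = (6/35)
factor out 2^1: 6 = 2^1·3; with 35 mod 8 = 3, (2/35) = -1; sign now +1; continue with (3/35)
flip (3/35) -> (35/3): both odd, 3 mod 4 = 3, 35 mod 4 = 3, so the flip contributes -1; sign now -1
(35/3): 35 mod 3 = 2, so (35/3) = (2/3)
factor out 2^1: 2 = 2^1·1; with 3 mod 8 = 3, (2/3) = -1; sign now +1; continue with (1/3)
reached (1/3) = 1, so the symbol is +1

1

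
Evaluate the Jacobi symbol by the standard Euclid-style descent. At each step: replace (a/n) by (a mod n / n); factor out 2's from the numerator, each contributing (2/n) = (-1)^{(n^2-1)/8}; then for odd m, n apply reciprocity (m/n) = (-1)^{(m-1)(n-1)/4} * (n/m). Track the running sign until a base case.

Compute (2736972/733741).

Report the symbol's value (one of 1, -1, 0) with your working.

(2736972/733741): 2736972 mod 733741 = 535749, so (2736972/733741) = (535749/733741)
flip (535749/733741) -> (733741/535749): both odd, 535749 mod 4 = 1, 733741 mod 4 = 1, so the flip contributes +1; sign now +1
(733741/535749): 733741 mod 535749 = 197992, so (733741/535749) = (197992/535749)
factor out 2^3: 197992 = 2^3·24749; with 535749 mod 8 = 5, (2/535749) = -1; sign now -1; continue with (24749/535749)
flip (24749/535749) -> (535749/24749): both odd, 24749 mod 4 = 1, 535749 mod 4 = 1, so the flip contributes +1; sign now -1
(535749/24749): 535749 mod 24749 = 16020, so (535749/24749) = (16020/24749)
factor out 2^2: 16020 = 2^2·4005; with 24749 mod 8 = 5, (2/24749) = -1; sign now -1; continue with (4005/24749)
flip (4005/24749) -> (24749/4005): both odd, 4005 mod 4 = 1, 24749 mod 4 = 1, so the flip contributes +1; sign now -1
(24749/4005): 24749 mod 4005 = 719, so (24749/4005) = (719/4005)
flip (719/4005) -> (4005/719): both odd, 719 mod 4 = 3, 4005 mod 4 = 1, so the flip contributes +1; sign now -1
(4005/719): 4005 mod 719 = 410, so (4005/719) = (410/719)
factor out 2^1: 410 = 2^1·205; with 719 mod 8 = 7, (2/719) = +1; sign now -1; continue with (205/719)
flip (205/719) -> (719/205): both odd, 205 mod 4 = 1, 719 mod 4 = 3, so the flip contributes +1; sign now -1
(719/205): 719 mod 205 = 104, so (719/205) = (104/205)
factor out 2^3: 104 = 2^3·13; with 205 mod 8 = 5, (2/205) = -1; sign now +1; continue with (13/205)
flip (13/205) -> (205/13): both odd, 13 mod 4 = 1, 205 mod 4 = 1, so the flip contributes +1; sign now +1
(205/13): 205 mod 13 = 10, so (205/13) = (10/13)
factor out 2^1: 10 = 2^1·5; with 13 mod 8 = 5, (2/13) = -1; sign now -1; continue with (5/13)
flip (5/13) -> (13/5): both odd, 5 mod 4 = 1, 13 mod 4 = 1, so the flip contributes +1; sign now -1
(13/5): 13 mod 5 = 3, so (13/5) = (3/5)
flip (3/5) -> (5/3): both odd, 3 mod 4 = 3, 5 mod 4 = 1, so the flip contributes +1; sign now -1
(5/3): 5 mod 3 = 2, so (5/3) = (2/3)
factor out 2^1: 2 = 2^1·1; with 3 mod 8 = 3, (2/3) = -1; sign now +1; continue with (1/3)
reached (1/3) = 1, so the symbol is +1

1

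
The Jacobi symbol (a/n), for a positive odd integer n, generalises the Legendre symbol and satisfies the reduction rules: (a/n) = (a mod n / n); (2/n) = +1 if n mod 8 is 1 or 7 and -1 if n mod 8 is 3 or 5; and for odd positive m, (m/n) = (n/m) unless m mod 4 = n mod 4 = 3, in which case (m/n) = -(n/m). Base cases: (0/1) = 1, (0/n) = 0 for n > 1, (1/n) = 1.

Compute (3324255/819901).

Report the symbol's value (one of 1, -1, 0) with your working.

(3324255/819901): 3324255 mod 819901 = 44651, so (3324255/819901) = (44651/819901)
flip (44651/819901) -> (819901/44651): both odd, 44651 mod 4 = 3, 819901 mod 4 = 1, so the flip contributes +1; sign now +1
(819901/44651): 819901 mod 44651 = 16183, so (819901/44651) = (16183/44651)
flip (16183/44651) -> (44651/16183): both odd, 16183 mod 4 = 3, 44651 mod 4 = 3, so the flip contributes -1; sign now -1
(44651/16183): 44651 mod 16183 = 12285, so (44651/16183) = (12285/16183)
flip (12285/16183) -> (16183/12285): both odd, 12285 mod 4 = 1, 16183 mod 4 = 3, so the flip contributes +1; sign now -1
(16183/12285): 16183 mod 12285 = 3898, so (16183/12285) = (3898/12285)
factor out 2^1: 3898 = 2^1·1949; with 12285 mod 8 = 5, (2/12285) = -1; sign now +1; continue with (1949/12285)
flip (1949/12285) -> (12285/1949): both odd, 1949 mod 4 = 1, 12285 mod 4 = 1, so the flip contributes +1; sign now +1
(12285/1949): 12285 mod 1949 = 591, so (12285/1949) = (591/1949)
flip (591/1949) -> (1949/591): both odd, 591 mod 4 = 3, 1949 mod 4 = 1, so the flip contributes +1; sign now +1
(1949/591): 1949 mod 591 = 176, so (1949/591) = (176/591)
factor out 2^4: 176 = 2^4·11; with 591 mod 8 = 7, (2/591) = +1; sign now +1; continue with (11/591)
flip (11/591) -> (591/11): both odd, 11 mod 4 = 3, 591 mod 4 = 3, so the flip contributes -1; sign now -1
(591/11): 591 mod 11 = 8, so (591/11) = (8/11)
factor out 2^3: 8 = 2^3·1; with 11 mod 8 = 3, (2/11) = -1; sign now +1; continue with (1/11)
reached (1/11) = 1, so the symbol is +1

1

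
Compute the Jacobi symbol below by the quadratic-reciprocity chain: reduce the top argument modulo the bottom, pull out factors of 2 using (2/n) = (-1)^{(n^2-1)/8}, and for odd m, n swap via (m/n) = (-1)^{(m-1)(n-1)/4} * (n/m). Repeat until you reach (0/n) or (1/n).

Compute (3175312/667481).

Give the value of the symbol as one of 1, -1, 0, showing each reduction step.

(3175312/667481): 3175312 mod 667481 = 505388, so (3175312/667481) = (505388/667481)
factor out 2^2: 505388 = 2^2·126347; with 667481 mod 8 = 1, (2/667481) = +1; sign now +1; continue with (126347/667481)
flip (126347/667481) -> (667481/126347): both odd, 126347 mod 4 = 3, 667481 mod 4 = 1, so the flip contributes +1; sign now +1
(667481/126347): 667481 mod 126347 = 35746, so (667481/126347) = (35746/126347)
factor out 2^1: 35746 = 2^1·17873; with 126347 mod 8 = 3, (2/126347) = -1; sign now -1; continue with (17873/126347)
flip (17873/126347) -> (126347/17873): both odd, 17873 mod 4 = 1, 126347 mod 4 = 3, so the flip contributes +1; sign now -1
(126347/17873): 126347 mod 17873 = 1236, so (126347/17873) = (1236/17873)
factor out 2^2: 1236 = 2^2·309; with 17873 mod 8 = 1, (2/17873) = +1; sign now -1; continue with (309/17873)
flip (309/17873) -> (17873/309): both odd, 309 mod 4 = 1, 17873 mod 4 = 1, so the flip contributes +1; sign now -1
(17873/309): 17873 mod 309 = 260, so (17873/309) = (260/309)
factor out 2^2: 260 = 2^2·65; with 309 mod 8 = 5, (2/309) = -1; sign now -1; continue with (65/309)
flip (65/309) -> (309/65): both odd, 65 mod 4 = 1, 309 mod 4 = 1, so the flip contributes +1; sign now -1
(309/65): 309 mod 65 = 49, so (309/65) = (49/65)
flip (49/65) -> (65/49): both odd, 49 mod 4 = 1, 65 mod 4 = 1, so the flip contributes +1; sign now -1
(65/49): 65 mod 49 = 16, so (65/49) = (16/49)
factor out 2^4: 16 = 2^4·1; with 49 mod 8 = 1, (2/49) = +1; sign now -1; continue with (1/49)
reached (1/49) = 1, so the symbol is -1

-1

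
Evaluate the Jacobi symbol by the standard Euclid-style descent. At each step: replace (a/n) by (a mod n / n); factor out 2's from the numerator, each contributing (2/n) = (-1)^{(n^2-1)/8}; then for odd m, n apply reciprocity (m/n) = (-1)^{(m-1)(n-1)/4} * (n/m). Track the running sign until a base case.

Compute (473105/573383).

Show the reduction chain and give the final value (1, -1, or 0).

-1

flip (473105/573383) -> (573383/473105): both odd, 473105 mod 4 = 1, 573383 mod 4 = 3, so the flip contributes +1; sign now +1
(573383/473105): 573383 mod 473105 = 100278, so (573383/473105) = (100278/473105)
factor out 2^1: 100278 = 2^1·50139; with 473105 mod 8 = 1, (2/473105) = +1; sign now +1; continue with (50139/473105)
flip (50139/473105) -> (473105/50139): both odd, 50139 mod 4 = 3, 473105 mod 4 = 1, so the flip contributes +1; sign now +1
(473105/50139): 473105 mod 50139 = 21854, so (473105/50139) = (21854/50139)
factor out 2^1: 21854 = 2^1·10927; with 50139 mod 8 = 3, (2/50139) = -1; sign now -1; continue with (10927/50139)
flip (10927/50139) -> (50139/10927): both odd, 10927 mod 4 = 3, 50139 mod 4 = 3, so the flip contributes -1; sign now +1
(50139/10927): 50139 mod 10927 = 6431, so (50139/10927) = (6431/10927)
flip (6431/10927) -> (10927/6431): both odd, 6431 mod 4 = 3, 10927 mod 4 = 3, so the flip contributes -1; sign now -1
(10927/6431): 10927 mod 6431 = 4496, so (10927/6431) = (4496/6431)
factor out 2^4: 4496 = 2^4·281; with 6431 mod 8 = 7, (2/6431) = +1; sign now -1; continue with (281/6431)
flip (281/6431) -> (6431/281): both odd, 281 mod 4 = 1, 6431 mod 4 = 3, so the flip contributes +1; sign now -1
(6431/281): 6431 mod 281 = 249, so (6431/281) = (249/281)
flip (249/281) -> (281/249): both odd, 249 mod 4 = 1, 281 mod 4 = 1, so the flip contributes +1; sign now -1
(281/249): 281 mod 249 = 32, so (281/249) = (32/249)
factor out 2^5: 32 = 2^5·1; with 249 mod 8 = 1, (2/249) = +1; sign now -1; continue with (1/249)
reached (1/249) = 1, so the symbol is -1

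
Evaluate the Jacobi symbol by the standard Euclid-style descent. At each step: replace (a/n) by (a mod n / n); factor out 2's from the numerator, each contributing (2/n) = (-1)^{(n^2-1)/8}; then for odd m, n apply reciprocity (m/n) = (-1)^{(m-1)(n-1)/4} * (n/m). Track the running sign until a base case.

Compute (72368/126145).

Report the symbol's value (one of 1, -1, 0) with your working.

72368 = 2^4·4523; (2/126145) = +1 since 126145 mod 8 = 1, so (72368/126145) = (+1)^4·(4523/126145); sign now +1
reciprocity: (4523/126145) = +1·(126145/4523) since 4523 mod 4 = 3, 126145 mod 4 = 1; sign now +1
(126145/4523) = (4024/4523)   [reduce mod 4523]
4024 = 2^3·503; (2/4523) = -1 since 4523 mod 8 = 3, so (4024/4523) = (-1)^3·(503/4523); sign now -1
reciprocity: (503/4523) = -1·(4523/503) since 503 mod 4 = 3, 4523 mod 4 = 3; sign now +1
(4523/503) = (499/503)   [reduce mod 503]
reciprocity: (499/503) = -1·(503/499) since 499 mod 4 = 3, 503 mod 4 = 3; sign now -1
(503/499) = (4/499)   [reduce mod 499]
4 = 2^2·1; (2/499) = -1 since 499 mod 8 = 3, so (4/499) = (-1)^2·(1/499); sign now -1
(1/499) = 1; final value = sign = -1

-1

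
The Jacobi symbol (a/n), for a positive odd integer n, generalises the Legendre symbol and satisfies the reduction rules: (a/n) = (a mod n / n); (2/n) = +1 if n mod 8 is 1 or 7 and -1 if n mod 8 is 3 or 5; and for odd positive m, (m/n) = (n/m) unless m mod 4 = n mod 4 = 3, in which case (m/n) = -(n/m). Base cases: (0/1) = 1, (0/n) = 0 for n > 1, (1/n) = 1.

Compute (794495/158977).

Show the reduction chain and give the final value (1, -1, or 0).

(794495/158977) = (158587/158977)   [reduce mod 158977]
reciprocity: (158587/158977) = +1·(158977/158587) since 158587 mod 4 = 3, 158977 mod 4 = 1; sign now +1
(158977/158587) = (390/158587)   [reduce mod 158587]
390 = 2^1·195; (2/158587) = -1 since 158587 mod 8 = 3, so (390/158587) = (-1)^1·(195/158587); sign now -1
reciprocity: (195/158587) = -1·(158587/195) since 195 mod 4 = 3, 158587 mod 4 = 3; sign now +1
(158587/195) = (52/195)   [reduce mod 195]
52 = 2^2·13; (2/195) = -1 since 195 mod 8 = 3, so (52/195) = (-1)^2·(13/195); sign now +1
reciprocity: (13/195) = +1·(195/13) since 13 mod 4 = 1, 195 mod 4 = 3; sign now +1
(195/13) = (0/13)   [reduce mod 13]
(0/13) = 0   [gcd(a, n) > 1]; final value = 0

0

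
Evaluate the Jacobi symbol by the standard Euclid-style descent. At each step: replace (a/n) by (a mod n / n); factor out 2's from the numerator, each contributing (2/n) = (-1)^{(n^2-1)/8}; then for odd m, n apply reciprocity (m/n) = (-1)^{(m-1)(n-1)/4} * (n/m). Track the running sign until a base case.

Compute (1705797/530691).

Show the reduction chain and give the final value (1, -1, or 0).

(1705797/530691): 1705797 mod 530691 = 113724, so (1705797/530691) = (113724/530691)
factor out 2^2: 113724 = 2^2·28431; with 530691 mod 8 = 3, (2/530691) = -1; sign now +1; continue with (28431/530691)
flip (28431/530691) -> (530691/28431): both odd, 28431 mod 4 = 3, 530691 mod 4 = 3, so the flip contributes -1; sign now -1
(530691/28431): 530691 mod 28431 = 18933, so (530691/28431) = (18933/28431)
flip (18933/28431) -> (28431/18933): both odd, 18933 mod 4 = 1, 28431 mod 4 = 3, so the flip contributes +1; sign now -1
(28431/18933): 28431 mod 18933 = 9498, so (28431/18933) = (9498/18933)
factor out 2^1: 9498 = 2^1·4749; with 18933 mod 8 = 5, (2/18933) = -1; sign now +1; continue with (4749/18933)
flip (4749/18933) -> (18933/4749): both odd, 4749 mod 4 = 1, 18933 mod 4 = 1, so the flip contributes +1; sign now +1
(18933/4749): 18933 mod 4749 = 4686, so (18933/4749) = (4686/4749)
factor out 2^1: 4686 = 2^1·2343; with 4749 mod 8 = 5, (2/4749) = -1; sign now -1; continue with (2343/4749)
flip (2343/4749) -> (4749/2343): both odd, 2343 mod 4 = 3, 4749 mod 4 = 1, so the flip contributes +1; sign now -1
(4749/2343): 4749 mod 2343 = 63, so (4749/2343) = (63/2343)
flip (63/2343) -> (2343/63): both odd, 63 mod 4 = 3, 2343 mod 4 = 3, so the flip contributes -1; sign now +1
(2343/63): 2343 mod 63 = 12, so (2343/63) = (12/63)
factor out 2^2: 12 = 2^2·3; with 63 mod 8 = 7, (2/63) = +1; sign now +1; continue with (3/63)
flip (3/63) -> (63/3): both odd, 3 mod 4 = 3, 63 mod 4 = 3, so the flip contributes -1; sign now -1
(63/3): 63 mod 3 = 0, so (63/3) = (0/3)
reached (0/3); gcd(a, n) > 1, so (0/3) = 0 and the symbol is 0

0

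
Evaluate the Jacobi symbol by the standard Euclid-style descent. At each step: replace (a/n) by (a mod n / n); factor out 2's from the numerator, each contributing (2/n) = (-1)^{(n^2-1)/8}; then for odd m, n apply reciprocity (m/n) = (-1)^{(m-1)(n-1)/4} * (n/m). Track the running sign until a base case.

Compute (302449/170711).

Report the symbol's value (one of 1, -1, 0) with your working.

(302449/170711): 302449 mod 170711 = 131738, so (302449/170711) = (131738/170711)
factor out 2^1: 131738 = 2^1·65869; with 170711 mod 8 = 7, (2/170711) = +1; sign now +1; continue with (65869/170711)
flip (65869/170711) -> (170711/65869): both odd, 65869 mod 4 = 1, 170711 mod 4 = 3, so the flip contributes +1; sign now +1
(170711/65869): 170711 mod 65869 = 38973, so (170711/65869) = (38973/65869)
flip (38973/65869) -> (65869/38973): both odd, 38973 mod 4 = 1, 65869 mod 4 = 1, so the flip contributes +1; sign now +1
(65869/38973): 65869 mod 38973 = 26896, so (65869/38973) = (26896/38973)
factor out 2^4: 26896 = 2^4·1681; with 38973 mod 8 = 5, (2/38973) = -1; sign now +1; continue with (1681/38973)
flip (1681/38973) -> (38973/1681): both odd, 1681 mod 4 = 1, 38973 mod 4 = 1, so the flip contributes +1; sign now +1
(38973/1681): 38973 mod 1681 = 310, so (38973/1681) = (310/1681)
factor out 2^1: 310 = 2^1·155; with 1681 mod 8 = 1, (2/1681) = +1; sign now +1; continue with (155/1681)
flip (155/1681) -> (1681/155): both odd, 155 mod 4 = 3, 1681 mod 4 = 1, so the flip contributes +1; sign now +1
(1681/155): 1681 mod 155 = 131, so (1681/155) = (131/155)
flip (131/155) -> (155/131): both odd, 131 mod 4 = 3, 155 mod 4 = 3, so the flip contributes -1; sign now -1
(155/131): 155 mod 131 = 24, so (155/131) = (24/131)
factor out 2^3: 24 = 2^3·3; with 131 mod 8 = 3, (2/131) = -1; sign now +1; continue with (3/131)
flip (3/131) -> (131/3): both odd, 3 mod 4 = 3, 131 mod 4 = 3, so the flip contributes -1; sign now -1
(131/3): 131 mod 3 = 2, so (131/3) = (2/3)
factor out 2^1: 2 = 2^1·1; with 3 mod 8 = 3, (2/3) = -1; sign now +1; continue with (1/3)
reached (1/3) = 1, so the symbol is +1

1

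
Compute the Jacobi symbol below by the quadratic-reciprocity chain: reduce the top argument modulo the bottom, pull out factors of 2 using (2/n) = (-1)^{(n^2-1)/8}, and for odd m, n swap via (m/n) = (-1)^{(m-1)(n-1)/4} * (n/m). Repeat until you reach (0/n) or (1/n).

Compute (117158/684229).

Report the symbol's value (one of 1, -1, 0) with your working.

117158 = 2^1·58579; (2/684229) = -1 since 684229 mod 8 = 5, so (117158/684229) = (-1)^1·(58579/684229); sign now -1
reciprocity: (58579/684229) = +1·(684229/58579) since 58579 mod 4 = 3, 684229 mod 4 = 1; sign now -1
(684229/58579) = (39860/58579)   [reduce mod 58579]
39860 = 2^2·9965; (2/58579) = -1 since 58579 mod 8 = 3, so (39860/58579) = (-1)^2·(9965/58579); sign now -1
reciprocity: (9965/58579) = +1·(58579/9965) since 9965 mod 4 = 1, 58579 mod 4 = 3; sign now -1
(58579/9965) = (8754/9965)   [reduce mod 9965]
8754 = 2^1·4377; (2/9965) = -1 since 9965 mod 8 = 5, so (8754/9965) = (-1)^1·(4377/9965); sign now +1
reciprocity: (4377/9965) = +1·(9965/4377) since 4377 mod 4 = 1, 9965 mod 4 = 1; sign now +1
(9965/4377) = (1211/4377)   [reduce mod 4377]
reciprocity: (1211/4377) = +1·(4377/1211) since 1211 mod 4 = 3, 4377 mod 4 = 1; sign now +1
(4377/1211) = (744/1211)   [reduce mod 1211]
744 = 2^3·93; (2/1211) = -1 since 1211 mod 8 = 3, so (744/1211) = (-1)^3·(93/1211); sign now -1
reciprocity: (93/1211) = +1·(1211/93) since 93 mod 4 = 1, 1211 mod 4 = 3; sign now -1
(1211/93) = (2/93)   [reduce mod 93]
2 = 2^1·1; (2/93) = -1 since 93 mod 8 = 5, so (2/93) = (-1)^1·(1/93); sign now +1
(1/93) = 1; final value = sign = +1

1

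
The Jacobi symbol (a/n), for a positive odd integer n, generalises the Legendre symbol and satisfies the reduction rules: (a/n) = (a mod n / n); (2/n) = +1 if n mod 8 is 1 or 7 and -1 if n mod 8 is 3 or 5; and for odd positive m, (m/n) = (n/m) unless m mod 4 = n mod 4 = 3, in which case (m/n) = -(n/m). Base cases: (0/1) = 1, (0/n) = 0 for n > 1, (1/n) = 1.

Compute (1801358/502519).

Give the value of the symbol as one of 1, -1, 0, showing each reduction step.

0

(1801358/502519): 1801358 mod 502519 = 293801, so (1801358/502519) = (293801/502519)
flip (293801/502519) -> (502519/293801): both odd, 293801 mod 4 = 1, 502519 mod 4 = 3, so the flip contributes +1; sign now +1
(502519/293801): 502519 mod 293801 = 208718, so (502519/293801) = (208718/293801)
factor out 2^1: 208718 = 2^1·104359; with 293801 mod 8 = 1, (2/293801) = +1; sign now +1; continue with (104359/293801)
flip (104359/293801) -> (293801/104359): both odd, 104359 mod 4 = 3, 293801 mod 4 = 1, so the flip contributes +1; sign now +1
(293801/104359): 293801 mod 104359 = 85083, so (293801/104359) = (85083/104359)
flip (85083/104359) -> (104359/85083): both odd, 85083 mod 4 = 3, 104359 mod 4 = 3, so the flip contributes -1; sign now -1
(104359/85083): 104359 mod 85083 = 19276, so (104359/85083) = (19276/85083)
factor out 2^2: 19276 = 2^2·4819; with 85083 mod 8 = 3, (2/85083) = -1; sign now -1; continue with (4819/85083)
flip (4819/85083) -> (85083/4819): both odd, 4819 mod 4 = 3, 85083 mod 4 = 3, so the flip contributes -1; sign now +1
(85083/4819): 85083 mod 4819 = 3160, so (85083/4819) = (3160/4819)
factor out 2^3: 3160 = 2^3·395; with 4819 mod 8 = 3, (2/4819) = -1; sign now -1; continue with (395/4819)
flip (395/4819) -> (4819/395): both odd, 395 mod 4 = 3, 4819 mod 4 = 3, so the flip contributes -1; sign now +1
(4819/395): 4819 mod 395 = 79, so (4819/395) = (79/395)
flip (79/395) -> (395/79): both odd, 79 mod 4 = 3, 395 mod 4 = 3, so the flip contributes -1; sign now -1
(395/79): 395 mod 79 = 0, so (395/79) = (0/79)
reached (0/79); gcd(a, n) > 1, so (0/79) = 0 and the symbol is 0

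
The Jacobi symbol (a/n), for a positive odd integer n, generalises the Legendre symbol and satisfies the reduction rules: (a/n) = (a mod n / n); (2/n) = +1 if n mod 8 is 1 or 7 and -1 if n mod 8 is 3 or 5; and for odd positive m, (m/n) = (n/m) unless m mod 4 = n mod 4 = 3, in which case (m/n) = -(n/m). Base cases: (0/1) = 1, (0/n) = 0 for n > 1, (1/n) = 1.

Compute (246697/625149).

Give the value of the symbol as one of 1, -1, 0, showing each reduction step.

reciprocity: (246697/625149) = +1·(625149/246697) since 246697 mod 4 = 1, 625149 mod 4 = 1; sign now +1
(625149/246697) = (131755/246697)   [reduce mod 246697]
reciprocity: (131755/246697) = +1·(246697/131755) since 131755 mod 4 = 3, 246697 mod 4 = 1; sign now +1
(246697/131755) = (114942/131755)   [reduce mod 131755]
114942 = 2^1·57471; (2/131755) = -1 since 131755 mod 8 = 3, so (114942/131755) = (-1)^1·(57471/131755); sign now -1
reciprocity: (57471/131755) = -1·(131755/57471) since 57471 mod 4 = 3, 131755 mod 4 = 3; sign now +1
(131755/57471) = (16813/57471)   [reduce mod 57471]
reciprocity: (16813/57471) = +1·(57471/16813) since 16813 mod 4 = 1, 57471 mod 4 = 3; sign now +1
(57471/16813) = (7032/16813)   [reduce mod 16813]
7032 = 2^3·879; (2/16813) = -1 since 16813 mod 8 = 5, so (7032/16813) = (-1)^3·(879/16813); sign now -1
reciprocity: (879/16813) = +1·(16813/879) since 879 mod 4 = 3, 16813 mod 4 = 1; sign now -1
(16813/879) = (112/879)   [reduce mod 879]
112 = 2^4·7; (2/879) = +1 since 879 mod 8 = 7, so (112/879) = (+1)^4·(7/879); sign now -1
reciprocity: (7/879) = -1·(879/7) since 7 mod 4 = 3, 879 mod 4 = 3; sign now +1
(879/7) = (4/7)   [reduce mod 7]
4 = 2^2·1; (2/7) = +1 since 7 mod 8 = 7, so (4/7) = (+1)^2·(1/7); sign now +1
(1/7) = 1; final value = sign = +1

1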